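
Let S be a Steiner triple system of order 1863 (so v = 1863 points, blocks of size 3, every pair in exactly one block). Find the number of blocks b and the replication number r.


An STS(v) is a 2-(v, 3, 1) BIBD: block size k = 3, λ = 1.
Replication: r(k − 1) = λ(v − 1) ⇒ r·2 = 1863 − 1 = 1862 ⇒ r = 931.
Block count: bk = vr ⇒ b·3 = 1863·931 = 1734453 ⇒ b = 578151.
(Check via b = v(v − 1)/6 = 1863·1862/6 = 3468906/6 = 578151.)

r = 931, b = 578151.


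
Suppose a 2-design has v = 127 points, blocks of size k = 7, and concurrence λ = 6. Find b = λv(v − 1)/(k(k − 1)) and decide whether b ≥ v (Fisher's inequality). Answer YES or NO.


r = λ(v − 1)/(k − 1) = 6·126/6 = 126.
b = vr/k = 127·126/7 = 2286.
Fisher's inequality: b ≥ v ⇔ 2286 ≥ 127? YES.

YES


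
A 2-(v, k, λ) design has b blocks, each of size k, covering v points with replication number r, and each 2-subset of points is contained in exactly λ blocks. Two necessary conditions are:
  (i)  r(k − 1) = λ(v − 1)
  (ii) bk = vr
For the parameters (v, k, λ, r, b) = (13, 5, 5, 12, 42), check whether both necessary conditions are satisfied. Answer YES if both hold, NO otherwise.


Condition (i): r(k − 1) = 12·4 = 48; λ(v − 1) = 5·12 = 60. Match? NO.
Condition (ii): bk = 42·5 = 210; vr = 13·12 = 156. Match? NO.
Both conditions hold? NO.

NO


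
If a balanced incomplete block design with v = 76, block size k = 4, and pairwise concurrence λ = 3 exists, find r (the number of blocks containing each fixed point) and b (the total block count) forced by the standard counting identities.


Any 2-(v, k, λ) BIBD satisfies two necessary conditions:
  (i)  Each point sits in r blocks, and counting incidences through any fixed point gives r(k − 1) = λ(v − 1), so r = λ(v − 1)/(k − 1).
  (ii) Total incidences bk = vr, so b = vr/k.
Step 1: r = λ(v − 1)/(k − 1) = 3·(76 − 1)/(4 − 1) = 3·75/3 = 225/3 = 75.
Step 2: b = vr/k = 76·75/4 = 5700/4 = 1425.
Check integrality: r = 75 ∈ Z ✓, b = 1425 ∈ Z ✓.
(These identities are necessary conditions: they determine r and b for any design with these parameters, but do not by themselves prove that one exists.)

r = 75, b = 1425.


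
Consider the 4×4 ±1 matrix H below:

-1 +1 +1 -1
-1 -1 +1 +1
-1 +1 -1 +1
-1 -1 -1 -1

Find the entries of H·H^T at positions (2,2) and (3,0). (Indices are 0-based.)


Row 0 of H: [-1, 1, 1, -1].
Row 2 of H: [-1, 1, -1, 1].
Row 3 of H: [-1, -1, -1, -1].
(H·H^T)[2][2] = Σ_j H[2][j]·H[2][j] = (-1)² + (1)² + (-1)² + (1)² = 1 + 1 + 1 + 1 = 4.
(H·H^T)[3][0] = Σ_j H[3][j]·H[0][j] = (-1)·(-1) + (-1)·(1) + (-1)·(1) + (-1)·(-1) = 1 + -1 + -1 + 1 = 0.
So rows 3 and 0 are orthogonal; the diagonal entry equals n = 4.

(2,2) entry = 4; (3,0) entry = 0.


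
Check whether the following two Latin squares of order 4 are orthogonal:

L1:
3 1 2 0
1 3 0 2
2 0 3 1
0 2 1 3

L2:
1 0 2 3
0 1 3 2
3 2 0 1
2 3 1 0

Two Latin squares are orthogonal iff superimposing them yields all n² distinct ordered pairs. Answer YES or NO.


Form the n² = 16 superimposed pairs (L1[i][j], L2[i][j]), row by row (rows and columns indexed from 0):
row 0: (3,1) (1,0) (2,2) (0,3)
row 1: (1,0) (3,1) (0,3) (2,2)
row 2: (2,3) (0,2) (3,0) (1,1)
row 3: (0,2) (2,3) (1,1) (3,0)
Orthogonality requires all 16 pairs distinct.
But the pair (1,0) repeats: cell (0,1) has L1 = 1, L2 = 0, and cell (1,0) has L1 = 1, L2 = 0.
A repeated pair means some other pair never occurs (only 8 distinct pairs out of 16), so the squares are not orthogonal.
Conclusion: NO.

NO


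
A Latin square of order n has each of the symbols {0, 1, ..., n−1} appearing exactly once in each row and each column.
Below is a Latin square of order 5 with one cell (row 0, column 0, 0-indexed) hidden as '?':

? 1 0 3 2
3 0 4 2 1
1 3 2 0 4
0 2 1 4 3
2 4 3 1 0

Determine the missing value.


Row 0 contains symbols [0, 1, 2, 3] — missing [4].
Column 0 contains symbols [0, 1, 2, 3] — missing [4].
The missing symbol must appear in both missing sets; intersection = [4].
Therefore the hidden value is 4.

Missing value = 4.


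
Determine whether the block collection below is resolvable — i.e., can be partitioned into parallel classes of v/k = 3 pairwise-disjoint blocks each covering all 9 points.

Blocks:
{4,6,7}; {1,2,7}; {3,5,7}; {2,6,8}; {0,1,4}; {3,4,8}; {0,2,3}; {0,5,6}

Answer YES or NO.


v = 9, block size k = 3, number of blocks = 8.
For resolvability, blocks must partition into parallel classes of size v/k = 3.
Total blocks must therefore be a multiple of 3: 8 = 3·2 + 2 ⇒ not divisible ✗.
Resolvable? NO.

NO


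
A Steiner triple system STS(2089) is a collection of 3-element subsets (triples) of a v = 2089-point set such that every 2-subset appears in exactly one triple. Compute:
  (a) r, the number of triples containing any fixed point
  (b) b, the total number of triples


An STS(v) is a 2-(v, 3, 1) BIBD: block size k = 3, λ = 1.
Replication: r(k − 1) = λ(v − 1) ⇒ r·2 = 2089 − 1 = 2088 ⇒ r = 1044.
Block count: b = v(v − 1)/6 = 2089·2088/6 = 4361832/6 = 726972.

r = 1044, b = 726972.


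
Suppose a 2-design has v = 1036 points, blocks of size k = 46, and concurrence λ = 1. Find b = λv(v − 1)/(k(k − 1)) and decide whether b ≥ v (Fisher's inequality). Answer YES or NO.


r = λ(v − 1)/(k − 1) = 1·1035/45 = 23.
b = vr/k = 1036·23/46 = 518.
Fisher's inequality: b ≥ v ⇔ 518 ≥ 1036? NO.

NO


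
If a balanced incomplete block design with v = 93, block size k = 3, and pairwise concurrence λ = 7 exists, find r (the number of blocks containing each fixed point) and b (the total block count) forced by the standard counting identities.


Any 2-(v, k, λ) BIBD satisfies two necessary conditions:
  (i)  Each point sits in r blocks, and counting incidences through any fixed point gives r(k − 1) = λ(v − 1), so r = λ(v − 1)/(k − 1).
  (ii) Total incidences bk = vr, so b = vr/k.
Step 1: r = λ(v − 1)/(k − 1) = 7·(93 − 1)/(3 − 1) = 7·92/2 = 644/2 = 322.
Step 2: b = vr/k = 93·322/3 = 29946/3 = 9982.
Check integrality: r = 322 ∈ Z ✓, b = 9982 ∈ Z ✓.
(These identities are necessary conditions: they determine r and b for any design with these parameters, but do not by themselves prove that one exists.)

r = 322, b = 9982.


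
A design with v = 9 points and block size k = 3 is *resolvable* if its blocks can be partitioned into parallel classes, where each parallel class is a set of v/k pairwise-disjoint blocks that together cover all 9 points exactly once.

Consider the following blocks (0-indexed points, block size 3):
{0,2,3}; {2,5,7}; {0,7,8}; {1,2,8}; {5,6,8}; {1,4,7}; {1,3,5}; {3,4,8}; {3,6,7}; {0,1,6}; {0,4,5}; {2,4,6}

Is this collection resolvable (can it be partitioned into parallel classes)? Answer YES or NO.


v = 9, block size k = 3, number of blocks = 12.
For resolvability, blocks must partition into parallel classes of size v/k = 3.
Total blocks must therefore be a multiple of 3: 12 = 3·4 + 0 ⇒ divisible ✓.
Greedy packing gives 4 candidate class(es). Each should be a full parallel class (size 3, covers all 9 points).
  Class 1 (3 blocks): {0,2,3}; {5,6,8}; {1,4,7}. Points covered: [0, 1, 2, 3, 4, 5, 6, 7, 8].
  Class 2 (3 blocks): {2,5,7}; {3,4,8}; {0,1,6}. Points covered: [0, 1, 2, 3, 4, 5, 6, 7, 8].
  Class 3 (3 blocks): {0,7,8}; {1,3,5}; {2,4,6}. Points covered: [0, 1, 2, 3, 4, 5, 6, 7, 8].
  Class 4 (3 blocks): {1,2,8}; {3,6,7}; {0,4,5}. Points covered: [0, 1, 2, 3, 4, 5, 6, 7, 8].
All classes full (size 3)? YES. All classes cover every point? YES.
Resolvable? YES.

YES


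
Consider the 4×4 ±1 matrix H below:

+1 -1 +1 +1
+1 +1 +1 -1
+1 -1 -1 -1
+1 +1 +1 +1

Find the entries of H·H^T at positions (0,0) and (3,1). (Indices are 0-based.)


Row 0 of H: [1, -1, 1, 1].
Row 1 of H: [1, 1, 1, -1].
Row 3 of H: [1, 1, 1, 1].
(H·H^T)[0][0] = Σ_j H[0][j]·H[0][j] = (1)² + (-1)² + (1)² + (1)² = 1 + 1 + 1 + 1 = 4.
(H·H^T)[3][1] = Σ_j H[3][j]·H[1][j] = (1)·(1) + (1)·(1) + (1)·(1) + (1)·(-1) = 1 + 1 + 1 + -1 = 2.
Rows 3 and 1 are not orthogonal (dot product = 2 ≠ 0), so H is not a Hadamard matrix.

(0,0) entry = 4; (3,1) entry = 2.


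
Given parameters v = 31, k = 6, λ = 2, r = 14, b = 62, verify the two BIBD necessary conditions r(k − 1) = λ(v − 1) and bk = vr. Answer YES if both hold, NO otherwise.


Condition (i): r(k − 1) = 14·5 = 70; λ(v − 1) = 2·30 = 60. Match? NO.
Condition (ii): bk = 62·6 = 372; vr = 31·14 = 434. Match? NO.
Both conditions hold? NO.

NO


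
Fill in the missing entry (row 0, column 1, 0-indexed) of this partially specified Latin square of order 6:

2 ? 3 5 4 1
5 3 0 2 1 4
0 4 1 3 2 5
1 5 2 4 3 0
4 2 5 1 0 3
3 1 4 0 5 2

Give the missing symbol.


Row 0 contains symbols [1, 2, 3, 4, 5] — missing [0].
Column 1 contains symbols [1, 2, 3, 4, 5] — missing [0].
The missing symbol must appear in both missing sets; intersection = [0].
Therefore the hidden value is 0.

Missing value = 0.


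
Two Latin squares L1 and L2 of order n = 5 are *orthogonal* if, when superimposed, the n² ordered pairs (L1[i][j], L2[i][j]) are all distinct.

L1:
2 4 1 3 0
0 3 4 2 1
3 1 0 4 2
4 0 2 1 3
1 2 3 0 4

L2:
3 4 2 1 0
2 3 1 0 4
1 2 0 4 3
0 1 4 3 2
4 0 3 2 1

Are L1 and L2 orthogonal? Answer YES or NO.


Form the n² = 25 superimposed pairs (L1[i][j], L2[i][j]), row by row (rows and columns indexed from 0):
row 0: (2,3) (4,4) (1,2) (3,1) (0,0)
row 1: (0,2) (3,3) (4,1) (2,0) (1,4)
row 2: (3,1) (1,2) (0,0) (4,4) (2,3)
row 3: (4,0) (0,1) (2,4) (1,3) (3,2)
row 4: (1,4) (2,0) (3,3) (0,2) (4,1)
Orthogonality requires all 25 pairs distinct.
But the pair (3,1) repeats: cell (0,3) has L1 = 3, L2 = 1, and cell (2,0) has L1 = 3, L2 = 1.
A repeated pair means some other pair never occurs (only 15 distinct pairs out of 25), so the squares are not orthogonal.
Conclusion: NO.

NO


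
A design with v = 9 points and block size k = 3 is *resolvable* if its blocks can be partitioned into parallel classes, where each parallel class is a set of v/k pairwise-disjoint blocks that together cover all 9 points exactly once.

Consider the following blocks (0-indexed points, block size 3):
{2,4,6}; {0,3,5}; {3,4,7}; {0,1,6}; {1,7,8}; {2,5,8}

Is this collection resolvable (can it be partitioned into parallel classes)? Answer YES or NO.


v = 9, block size k = 3, number of blocks = 6.
For resolvability, blocks must partition into parallel classes of size v/k = 3.
Total blocks must therefore be a multiple of 3: 6 = 3·2 + 0 ⇒ divisible ✓.
Greedy packing gives 2 candidate class(es). Each should be a full parallel class (size 3, covers all 9 points).
  Class 1 (3 blocks): {2,4,6}; {0,3,5}; {1,7,8}. Points covered: [0, 1, 2, 3, 4, 5, 6, 7, 8].
  Class 2 (3 blocks): {3,4,7}; {0,1,6}; {2,5,8}. Points covered: [0, 1, 2, 3, 4, 5, 6, 7, 8].
All classes full (size 3)? YES. All classes cover every point? YES.
Resolvable? YES.

YES


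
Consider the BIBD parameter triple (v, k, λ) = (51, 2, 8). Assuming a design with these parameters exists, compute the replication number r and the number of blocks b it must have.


Any 2-(v, k, λ) BIBD satisfies two necessary conditions:
  (i)  Each point sits in r blocks, and counting incidences through any fixed point gives r(k − 1) = λ(v − 1), so r = λ(v − 1)/(k − 1).
  (ii) Total incidences bk = vr, so b = vr/k.
Step 1: r = λ(v − 1)/(k − 1) = 8·(51 − 1)/(2 − 1) = 8·50/1 = 400/1 = 400.
Step 2: b = vr/k = 51·400/2 = 20400/2 = 10200.
Check integrality: r = 400 ∈ Z ✓, b = 10200 ∈ Z ✓.
(These identities are necessary conditions: they determine r and b for any design with these parameters, but do not by themselves prove that one exists.)

r = 400, b = 10200.


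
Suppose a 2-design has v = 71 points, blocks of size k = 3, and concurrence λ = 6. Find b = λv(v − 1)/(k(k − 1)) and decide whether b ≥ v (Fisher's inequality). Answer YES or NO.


b = λv(v − 1)/(k(k − 1)) = 6·71·70/(3·2) = 29820/6 = 4970.
Compare with v = 71: b ≥ v, so Fisher's inequality holds.

YES


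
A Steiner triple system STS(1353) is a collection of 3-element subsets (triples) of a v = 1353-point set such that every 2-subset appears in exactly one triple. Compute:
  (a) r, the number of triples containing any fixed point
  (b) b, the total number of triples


An STS(v) is a 2-(v, 3, 1) BIBD: block size k = 3, λ = 1.
Replication: r(k − 1) = λ(v − 1) ⇒ r·2 = 1353 − 1 = 1352 ⇒ r = 676.
Block count: bk = vr ⇒ b·3 = 1353·676 = 914628 ⇒ b = 304876.
(Check via b = v(v − 1)/6 = 1353·1352/6 = 1829256/6 = 304876.)

r = 676, b = 304876.


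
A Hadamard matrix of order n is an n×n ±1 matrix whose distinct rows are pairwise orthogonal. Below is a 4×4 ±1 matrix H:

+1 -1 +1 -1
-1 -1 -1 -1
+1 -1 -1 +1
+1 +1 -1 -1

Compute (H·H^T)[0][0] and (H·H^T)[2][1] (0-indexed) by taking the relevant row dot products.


Row 0 of H: [1, -1, 1, -1].
Row 1 of H: [-1, -1, -1, -1].
Row 2 of H: [1, -1, -1, 1].
(H·H^T)[0][0] = Σ_j H[0][j]·H[0][j] = (1)² + (-1)² + (1)² + (-1)² = 1 + 1 + 1 + 1 = 4.
(H·H^T)[2][1] = Σ_j H[2][j]·H[1][j] = (1)·(-1) + (-1)·(-1) + (-1)·(-1) + (1)·(-1) = -1 + 1 + 1 + -1 = 0.
So rows 2 and 1 are orthogonal; the diagonal entry equals n = 4.

(0,0) entry = 4; (2,1) entry = 0.


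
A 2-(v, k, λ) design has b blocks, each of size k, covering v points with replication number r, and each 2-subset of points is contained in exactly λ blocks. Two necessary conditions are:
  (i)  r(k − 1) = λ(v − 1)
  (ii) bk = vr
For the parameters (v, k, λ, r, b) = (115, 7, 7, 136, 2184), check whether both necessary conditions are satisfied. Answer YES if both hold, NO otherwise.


Condition (i): r(k − 1) = 136·6 = 816; λ(v − 1) = 7·114 = 798. Match? NO.
Condition (ii): bk = 2184·7 = 15288; vr = 115·136 = 15640. Match? NO.
Both conditions hold? NO.

NO


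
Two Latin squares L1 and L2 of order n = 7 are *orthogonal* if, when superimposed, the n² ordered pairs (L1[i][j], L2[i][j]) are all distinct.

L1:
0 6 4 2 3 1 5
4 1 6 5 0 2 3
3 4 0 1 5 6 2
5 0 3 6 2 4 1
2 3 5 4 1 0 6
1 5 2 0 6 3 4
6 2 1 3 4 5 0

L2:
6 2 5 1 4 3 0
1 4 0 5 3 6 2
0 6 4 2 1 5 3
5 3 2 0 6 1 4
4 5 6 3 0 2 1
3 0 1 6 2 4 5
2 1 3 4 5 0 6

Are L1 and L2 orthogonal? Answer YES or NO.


Form the n² = 49 superimposed pairs (L1[i][j], L2[i][j]), row by row (rows and columns indexed from 0):
row 0: (0,6) (6,2) (4,5) (2,1) (3,4) (1,3) (5,0)
row 1: (4,1) (1,4) (6,0) (5,5) (0,3) (2,6) (3,2)
row 2: (3,0) (4,6) (0,4) (1,2) (5,1) (6,5) (2,3)
row 3: (5,5) (0,3) (3,2) (6,0) (2,6) (4,1) (1,4)
row 4: (2,4) (3,5) (5,6) (4,3) (1,0) (0,2) (6,1)
row 5: (1,3) (5,0) (2,1) (0,6) (6,2) (3,4) (4,5)
row 6: (6,2) (2,1) (1,3) (3,4) (4,5) (5,0) (0,6)
Orthogonality requires all 49 pairs distinct.
But the pair (5,5) repeats: cell (1,3) has L1 = 5, L2 = 5, and cell (3,0) has L1 = 5, L2 = 5.
A repeated pair means some other pair never occurs (only 28 distinct pairs out of 49), so the squares are not orthogonal.
Conclusion: NO.

NO


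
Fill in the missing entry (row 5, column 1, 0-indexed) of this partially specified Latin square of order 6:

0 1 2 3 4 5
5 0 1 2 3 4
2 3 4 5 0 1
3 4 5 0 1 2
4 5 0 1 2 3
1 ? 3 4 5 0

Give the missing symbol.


Row 5 contains symbols [0, 1, 3, 4, 5] — missing [2].
Column 1 contains symbols [0, 1, 3, 4, 5] — missing [2].
The missing symbol must appear in both missing sets; intersection = [2].
Therefore the hidden value is 2.

Missing value = 2.


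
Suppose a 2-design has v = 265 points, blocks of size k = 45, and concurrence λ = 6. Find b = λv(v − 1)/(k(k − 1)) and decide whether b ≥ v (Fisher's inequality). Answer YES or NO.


r = λ(v − 1)/(k − 1) = 6·264/44 = 36.
b = vr/k = 265·36/45 = 212.
Fisher's inequality: b ≥ v ⇔ 212 ≥ 265? NO.

NO


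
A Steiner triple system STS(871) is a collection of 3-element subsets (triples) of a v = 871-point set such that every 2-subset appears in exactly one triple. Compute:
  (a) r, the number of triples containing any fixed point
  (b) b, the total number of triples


An STS(v) is a 2-(v, 3, 1) BIBD: block size k = 3, λ = 1.
Replication: r(k − 1) = λ(v − 1) ⇒ r·2 = 871 − 1 = 870 ⇒ r = 435.
Block count: bk = vr ⇒ b·3 = 871·435 = 378885 ⇒ b = 126295.
(Check via b = v(v − 1)/6 = 871·870/6 = 757770/6 = 126295.)

r = 435, b = 126295.


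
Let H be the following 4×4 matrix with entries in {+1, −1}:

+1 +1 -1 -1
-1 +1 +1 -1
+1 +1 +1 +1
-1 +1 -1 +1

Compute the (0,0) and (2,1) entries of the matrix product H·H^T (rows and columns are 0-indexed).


Row 0 of H: [1, 1, -1, -1].
Row 1 of H: [-1, 1, 1, -1].
Row 2 of H: [1, 1, 1, 1].
(H·H^T)[0][0] = Σ_j H[0][j]·H[0][j] = (1)² + (1)² + (-1)² + (-1)² = 1 + 1 + 1 + 1 = 4.
(H·H^T)[2][1] = Σ_j H[2][j]·H[1][j] = (1)·(-1) + (1)·(1) + (1)·(1) + (1)·(-1) = -1 + 1 + 1 + -1 = 0.
So rows 2 and 1 are orthogonal; the diagonal entry equals n = 4.

(0,0) entry = 4; (2,1) entry = 0.


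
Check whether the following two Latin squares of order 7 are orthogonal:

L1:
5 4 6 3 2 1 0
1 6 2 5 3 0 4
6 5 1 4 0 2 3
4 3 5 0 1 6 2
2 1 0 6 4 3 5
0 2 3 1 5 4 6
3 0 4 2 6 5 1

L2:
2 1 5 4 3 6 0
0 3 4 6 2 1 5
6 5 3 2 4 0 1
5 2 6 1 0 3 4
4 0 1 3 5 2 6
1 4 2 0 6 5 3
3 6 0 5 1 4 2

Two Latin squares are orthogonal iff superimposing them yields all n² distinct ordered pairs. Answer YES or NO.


Form the n² = 49 superimposed pairs (L1[i][j], L2[i][j]), row by row (rows and columns indexed from 0):
row 0: (5,2) (4,1) (6,5) (3,4) (2,3) (1,6) (0,0)
row 1: (1,0) (6,3) (2,4) (5,6) (3,2) (0,1) (4,5)
row 2: (6,6) (5,5) (1,3) (4,2) (0,4) (2,0) (3,1)
row 3: (4,5) (3,2) (5,6) (0,1) (1,0) (6,3) (2,4)
row 4: (2,4) (1,0) (0,1) (6,3) (4,5) (3,2) (5,6)
row 5: (0,1) (2,4) (3,2) (1,0) (5,6) (4,5) (6,3)
row 6: (3,3) (0,6) (4,0) (2,5) (6,1) (5,4) (1,2)
Orthogonality requires all 49 pairs distinct.
But the pair (4,5) repeats: cell (1,6) has L1 = 4, L2 = 5, and cell (3,0) has L1 = 4, L2 = 5.
A repeated pair means some other pair never occurs (only 28 distinct pairs out of 49), so the squares are not orthogonal.
Conclusion: NO.

NO


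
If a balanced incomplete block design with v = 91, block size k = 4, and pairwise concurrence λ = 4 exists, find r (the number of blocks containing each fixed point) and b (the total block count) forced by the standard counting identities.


Any 2-(v, k, λ) BIBD satisfies two necessary conditions:
  (i)  Each point sits in r blocks, and counting incidences through any fixed point gives r(k − 1) = λ(v − 1), so r = λ(v − 1)/(k − 1).
  (ii) Total incidences bk = vr, so b = vr/k.
Step 1: r = λ(v − 1)/(k − 1) = 4·(91 − 1)/(4 − 1) = 4·90/3 = 360/3 = 120.
Step 2: b = vr/k = 91·120/4 = 10920/4 = 2730.
Check integrality: r = 120 ∈ Z ✓, b = 2730 ∈ Z ✓.
(These identities are necessary conditions: they determine r and b for any design with these parameters, but do not by themselves prove that one exists.)

r = 120, b = 2730.


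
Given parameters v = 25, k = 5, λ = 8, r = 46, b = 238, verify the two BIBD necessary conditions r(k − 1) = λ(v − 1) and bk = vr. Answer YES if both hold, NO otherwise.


Condition (i): r(k − 1) = 46·4 = 184; λ(v − 1) = 8·24 = 192. Match? NO.
Condition (ii): bk = 238·5 = 1190; vr = 25·46 = 1150. Match? NO.
Both conditions hold? NO.

NO


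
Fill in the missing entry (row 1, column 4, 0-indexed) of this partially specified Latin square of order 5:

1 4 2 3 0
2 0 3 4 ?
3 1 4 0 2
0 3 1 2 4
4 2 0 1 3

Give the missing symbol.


Row 1 contains symbols [0, 2, 3, 4] — missing [1].
Column 4 contains symbols [0, 2, 3, 4] — missing [1].
The missing symbol must appear in both missing sets; intersection = [1].
Therefore the hidden value is 1.

Missing value = 1.


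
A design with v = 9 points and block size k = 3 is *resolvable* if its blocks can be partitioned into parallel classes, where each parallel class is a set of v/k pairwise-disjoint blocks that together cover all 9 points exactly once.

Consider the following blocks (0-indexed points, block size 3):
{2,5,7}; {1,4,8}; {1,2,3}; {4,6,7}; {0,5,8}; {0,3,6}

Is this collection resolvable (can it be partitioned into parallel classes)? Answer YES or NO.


v = 9, block size k = 3, number of blocks = 6.
For resolvability, blocks must partition into parallel classes of size v/k = 3.
Total blocks must therefore be a multiple of 3: 6 = 3·2 + 0 ⇒ divisible ✓.
Greedy packing gives 2 candidate class(es). Each should be a full parallel class (size 3, covers all 9 points).
  Class 1 (3 blocks): {2,5,7}; {1,4,8}; {0,3,6}. Points covered: [0, 1, 2, 3, 4, 5, 6, 7, 8].
  Class 2 (3 blocks): {1,2,3}; {4,6,7}; {0,5,8}. Points covered: [0, 1, 2, 3, 4, 5, 6, 7, 8].
All classes full (size 3)? YES. All classes cover every point? YES.
Resolvable? YES.

YES


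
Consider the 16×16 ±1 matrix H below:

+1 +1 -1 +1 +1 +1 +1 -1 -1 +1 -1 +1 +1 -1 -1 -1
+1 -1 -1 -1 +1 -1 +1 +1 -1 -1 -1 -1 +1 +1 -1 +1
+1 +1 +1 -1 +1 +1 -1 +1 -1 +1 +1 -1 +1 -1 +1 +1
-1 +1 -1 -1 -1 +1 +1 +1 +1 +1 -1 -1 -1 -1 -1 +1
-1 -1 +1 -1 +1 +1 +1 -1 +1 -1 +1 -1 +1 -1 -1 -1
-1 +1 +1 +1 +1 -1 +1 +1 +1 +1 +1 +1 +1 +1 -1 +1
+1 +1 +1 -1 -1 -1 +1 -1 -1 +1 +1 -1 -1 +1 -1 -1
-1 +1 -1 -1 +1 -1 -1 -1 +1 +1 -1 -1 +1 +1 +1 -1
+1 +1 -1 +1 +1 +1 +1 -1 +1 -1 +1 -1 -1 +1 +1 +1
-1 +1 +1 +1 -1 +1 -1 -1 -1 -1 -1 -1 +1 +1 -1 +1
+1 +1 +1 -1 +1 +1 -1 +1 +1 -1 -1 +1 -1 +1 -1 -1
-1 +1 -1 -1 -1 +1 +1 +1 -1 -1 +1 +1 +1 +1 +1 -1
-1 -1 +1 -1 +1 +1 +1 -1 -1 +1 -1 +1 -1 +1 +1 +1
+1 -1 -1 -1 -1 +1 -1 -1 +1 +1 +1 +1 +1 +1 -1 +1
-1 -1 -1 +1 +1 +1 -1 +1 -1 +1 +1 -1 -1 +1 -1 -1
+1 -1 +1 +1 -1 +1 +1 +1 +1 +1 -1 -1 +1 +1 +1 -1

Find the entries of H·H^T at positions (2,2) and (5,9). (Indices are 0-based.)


Row 2 of H: [1, 1, 1, -1, 1, 1, -1, 1, -1, 1, 1, -1, 1, -1, 1, 1].
Row 5 of H: [-1, 1, 1, 1, 1, -1, 1, 1, 1, 1, 1, 1, 1, 1, -1, 1].
Row 9 of H: [-1, 1, 1, 1, -1, 1, -1, -1, -1, -1, -1, -1, 1, 1, -1, 1].
(H·H^T)[2][2] = Σ_j H[2][j]·H[2][j] = (1)² + (1)² + (1)² + (-1)² + (1)² + (1)² + (-1)² + (1)² + (-1)² + (1)² + (1)² + (-1)² + (1)² + (-1)² + (1)² + (1)² = 1 + 1 + 1 + 1 + 1 + 1 + 1 + 1 + 1 + 1 + 1 + 1 + 1 + 1 + 1 + 1 = 16.
(H·H^T)[5][9] = Σ_j H[5][j]·H[9][j] = (-1)·(-1) + (1)·(1) + (1)·(1) + (1)·(1) + (1)·(-1) + (-1)·(1) + (1)·(-1) + (1)·(-1) + (1)·(-1) + (1)·(-1) + (1)·(-1) + (1)·(-1) + (1)·(1) + (1)·(1) + (-1)·(-1) + (1)·(1) = 1 + 1 + 1 + 1 + -1 + -1 + -1 + -1 + -1 + -1 + -1 + -1 + 1 + 1 + 1 + 1 = 0.
So rows 5 and 9 are orthogonal; the diagonal entry equals n = 16.

(2,2) entry = 16; (5,9) entry = 0.


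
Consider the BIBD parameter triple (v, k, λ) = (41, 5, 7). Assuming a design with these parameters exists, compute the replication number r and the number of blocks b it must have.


Any 2-(v, k, λ) BIBD satisfies two necessary conditions:
  (i)  Each point sits in r blocks, and counting incidences through any fixed point gives r(k − 1) = λ(v − 1), so r = λ(v − 1)/(k − 1).
  (ii) Total incidences bk = vr, so b = vr/k.
Step 1: r = λ(v − 1)/(k − 1) = 7·(41 − 1)/(5 − 1) = 7·40/4 = 280/4 = 70.
Step 2: b = vr/k = 41·70/5 = 2870/5 = 574.
Check integrality: r = 70 ∈ Z ✓, b = 574 ∈ Z ✓.
(These identities are necessary conditions: they determine r and b for any design with these parameters, but do not by themselves prove that one exists.)

r = 70, b = 574.


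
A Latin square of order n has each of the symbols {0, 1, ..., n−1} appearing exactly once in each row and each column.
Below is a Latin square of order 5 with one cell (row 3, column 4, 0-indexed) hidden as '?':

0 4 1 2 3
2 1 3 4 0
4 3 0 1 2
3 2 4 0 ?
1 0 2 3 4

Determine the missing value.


Row 3 contains symbols [0, 2, 3, 4] — missing [1].
Column 4 contains symbols [0, 2, 3, 4] — missing [1].
The missing symbol must appear in both missing sets; intersection = [1].
Therefore the hidden value is 1.

Missing value = 1.


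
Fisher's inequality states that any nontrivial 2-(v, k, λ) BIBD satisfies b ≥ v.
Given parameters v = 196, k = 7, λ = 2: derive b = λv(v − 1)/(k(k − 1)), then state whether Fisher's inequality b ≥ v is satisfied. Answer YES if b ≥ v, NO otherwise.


r = λ(v − 1)/(k − 1) = 2·195/6 = 65.
b = vr/k = 196·65/7 = 1820.
Fisher's inequality: b ≥ v ⇔ 1820 ≥ 196? YES.

YES


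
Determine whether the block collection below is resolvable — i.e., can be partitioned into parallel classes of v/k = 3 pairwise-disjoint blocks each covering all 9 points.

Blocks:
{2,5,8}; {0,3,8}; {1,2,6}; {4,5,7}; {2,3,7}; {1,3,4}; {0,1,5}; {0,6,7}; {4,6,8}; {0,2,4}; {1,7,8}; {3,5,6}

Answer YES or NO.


v = 9, block size k = 3, number of blocks = 12.
For resolvability, blocks must partition into parallel classes of size v/k = 3.
Total blocks must therefore be a multiple of 3: 12 = 3·4 + 0 ⇒ divisible ✓.
Greedy packing gives 4 candidate class(es). Each should be a full parallel class (size 3, covers all 9 points).
  Class 1 (3 blocks): {2,5,8}; {1,3,4}; {0,6,7}. Points covered: [0, 1, 2, 3, 4, 5, 6, 7, 8].
  Class 2 (3 blocks): {0,3,8}; {1,2,6}; {4,5,7}. Points covered: [0, 1, 2, 3, 4, 5, 6, 7, 8].
  Class 3 (3 blocks): {2,3,7}; {0,1,5}; {4,6,8}. Points covered: [0, 1, 2, 3, 4, 5, 6, 7, 8].
  Class 4 (3 blocks): {0,2,4}; {1,7,8}; {3,5,6}. Points covered: [0, 1, 2, 3, 4, 5, 6, 7, 8].
All classes full (size 3)? YES. All classes cover every point? YES.
Resolvable? YES.

YES


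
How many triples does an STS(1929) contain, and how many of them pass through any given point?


An STS(v) is a 2-(v, 3, 1) BIBD: block size k = 3, λ = 1.
Replication: r(k − 1) = λ(v − 1) ⇒ r·2 = 1929 − 1 = 1928 ⇒ r = 964.
Block count: bk = vr ⇒ b·3 = 1929·964 = 1859556 ⇒ b = 619852.
(Check via b = v(v − 1)/6 = 1929·1928/6 = 3719112/6 = 619852.)

r = 964, b = 619852.


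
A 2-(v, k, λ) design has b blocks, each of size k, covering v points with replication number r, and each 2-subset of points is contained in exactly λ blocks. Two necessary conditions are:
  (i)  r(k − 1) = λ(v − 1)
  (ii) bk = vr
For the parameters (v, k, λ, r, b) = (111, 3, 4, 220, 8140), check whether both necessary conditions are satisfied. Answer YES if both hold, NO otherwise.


Condition (i): r(k − 1) = 220·2 = 440; λ(v − 1) = 4·110 = 440. Match? YES.
Condition (ii): bk = 8140·3 = 24420; vr = 111·220 = 24420. Match? YES.
Both conditions hold? YES.

YES


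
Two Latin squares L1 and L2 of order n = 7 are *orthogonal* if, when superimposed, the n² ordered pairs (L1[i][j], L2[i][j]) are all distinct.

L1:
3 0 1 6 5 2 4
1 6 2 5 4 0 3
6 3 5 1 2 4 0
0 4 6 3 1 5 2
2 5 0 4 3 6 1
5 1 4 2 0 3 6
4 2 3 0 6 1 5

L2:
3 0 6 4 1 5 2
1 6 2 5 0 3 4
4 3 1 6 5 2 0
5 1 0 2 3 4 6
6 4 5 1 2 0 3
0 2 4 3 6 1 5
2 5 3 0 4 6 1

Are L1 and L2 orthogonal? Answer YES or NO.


Form the n² = 49 superimposed pairs (L1[i][j], L2[i][j]), row by row (rows and columns indexed from 0):
row 0: (3,3) (0,0) (1,6) (6,4) (5,1) (2,5) (4,2)
row 1: (1,1) (6,6) (2,2) (5,5) (4,0) (0,3) (3,4)
row 2: (6,4) (3,3) (5,1) (1,6) (2,5) (4,2) (0,0)
row 3: (0,5) (4,1) (6,0) (3,2) (1,3) (5,4) (2,6)
row 4: (2,6) (5,4) (0,5) (4,1) (3,2) (6,0) (1,3)
row 5: (5,0) (1,2) (4,4) (2,3) (0,6) (3,1) (6,5)
row 6: (4,2) (2,5) (3,3) (0,0) (6,4) (1,6) (5,1)
Orthogonality requires all 49 pairs distinct.
But the pair (6,4) repeats: cell (0,3) has L1 = 6, L2 = 4, and cell (2,0) has L1 = 6, L2 = 4.
A repeated pair means some other pair never occurs (only 28 distinct pairs out of 49), so the squares are not orthogonal.
Conclusion: NO.

NO


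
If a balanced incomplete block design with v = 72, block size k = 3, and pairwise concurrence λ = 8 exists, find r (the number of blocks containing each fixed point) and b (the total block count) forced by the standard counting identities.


Any 2-(v, k, λ) BIBD satisfies two necessary conditions:
  (i)  Each point sits in r blocks, and counting incidences through any fixed point gives r(k − 1) = λ(v − 1), so r = λ(v − 1)/(k − 1).
  (ii) Total incidences bk = vr, so b = vr/k.
Step 1: r = λ(v − 1)/(k − 1) = 8·(72 − 1)/(3 − 1) = 8·71/2 = 568/2 = 284.
Step 2: b = vr/k = 72·284/3 = 20448/3 = 6816.
Check integrality: r = 284 ∈ Z ✓, b = 6816 ∈ Z ✓.
(These identities are necessary conditions: they determine r and b for any design with these parameters, but do not by themselves prove that one exists.)

r = 284, b = 6816.


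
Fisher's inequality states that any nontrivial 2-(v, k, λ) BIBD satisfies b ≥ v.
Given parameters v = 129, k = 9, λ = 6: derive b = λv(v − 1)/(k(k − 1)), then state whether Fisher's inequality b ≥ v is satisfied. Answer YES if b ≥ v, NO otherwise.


b = λv(v − 1)/(k(k − 1)) = 6·129·128/(9·8) = 99072/72 = 1376.
Compare with v = 129: b ≥ v, so Fisher's inequality holds.

YES


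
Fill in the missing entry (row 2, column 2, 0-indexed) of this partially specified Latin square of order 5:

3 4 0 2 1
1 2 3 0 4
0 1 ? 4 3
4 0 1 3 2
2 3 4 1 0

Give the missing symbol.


Row 2 contains symbols [0, 1, 3, 4] — missing [2].
Column 2 contains symbols [0, 1, 3, 4] — missing [2].
The missing symbol must appear in both missing sets; intersection = [2].
Therefore the hidden value is 2.

Missing value = 2.


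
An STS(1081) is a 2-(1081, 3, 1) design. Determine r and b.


An STS(v) is a 2-(v, 3, 1) BIBD: block size k = 3, λ = 1.
Replication: r(k − 1) = λ(v − 1) ⇒ r·2 = 1081 − 1 = 1080 ⇒ r = 540.
Block count: b = v(v − 1)/6 = 1081·1080/6 = 1167480/6 = 194580.
(Check via bk = vr: 194580·3 = 583740 = 1081·540 = 583740 ✓.)

r = 540, b = 194580.


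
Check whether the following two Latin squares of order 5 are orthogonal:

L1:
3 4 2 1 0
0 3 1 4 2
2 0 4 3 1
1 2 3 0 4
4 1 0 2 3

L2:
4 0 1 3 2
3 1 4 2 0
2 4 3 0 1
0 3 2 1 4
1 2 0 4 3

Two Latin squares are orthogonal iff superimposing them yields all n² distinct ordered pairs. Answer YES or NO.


Form the n² = 25 superimposed pairs (L1[i][j], L2[i][j]), row by row (rows and columns indexed from 0):
row 0: (3,4) (4,0) (2,1) (1,3) (0,2)
row 1: (0,3) (3,1) (1,4) (4,2) (2,0)
row 2: (2,2) (0,4) (4,3) (3,0) (1,1)
row 3: (1,0) (2,3) (3,2) (0,1) (4,4)
row 4: (4,1) (1,2) (0,0) (2,4) (3,3)
Orthogonality requires all 25 pairs distinct.
Check by first coordinate: for each symbol s of L1, list the L2 entries in the n cells where L1 = s; they must all differ.
  L1 = 0: L2 entries (in reading order) 2, 3, 4, 1, 0 — all 5 distinct ✓
  L1 = 1: L2 entries (in reading order) 3, 4, 1, 0, 2 — all 5 distinct ✓
  L1 = 2: L2 entries (in reading order) 1, 0, 2, 3, 4 — all 5 distinct ✓
  L1 = 3: L2 entries (in reading order) 4, 1, 0, 2, 3 — all 5 distinct ✓
  L1 = 4: L2 entries (in reading order) 0, 2, 3, 4, 1 — all 5 distinct ✓
Every symbol of L1 meets every symbol of L2 exactly once, so all 25 pairs are distinct (25 of 25).
Conclusion: YES.

YES


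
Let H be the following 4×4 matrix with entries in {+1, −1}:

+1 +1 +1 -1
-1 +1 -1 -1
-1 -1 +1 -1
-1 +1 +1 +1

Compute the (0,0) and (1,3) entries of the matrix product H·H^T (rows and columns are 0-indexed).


Row 0 of H: [1, 1, 1, -1].
Row 1 of H: [-1, 1, -1, -1].
Row 3 of H: [-1, 1, 1, 1].
(H·H^T)[0][0] = Σ_j H[0][j]·H[0][j] = (1)² + (1)² + (1)² + (-1)² = 1 + 1 + 1 + 1 = 4.
(H·H^T)[1][3] = Σ_j H[1][j]·H[3][j] = (-1)·(-1) + (1)·(1) + (-1)·(1) + (-1)·(1) = 1 + 1 + -1 + -1 = 0.
So rows 1 and 3 are orthogonal; the diagonal entry equals n = 4.

(0,0) entry = 4; (1,3) entry = 0.


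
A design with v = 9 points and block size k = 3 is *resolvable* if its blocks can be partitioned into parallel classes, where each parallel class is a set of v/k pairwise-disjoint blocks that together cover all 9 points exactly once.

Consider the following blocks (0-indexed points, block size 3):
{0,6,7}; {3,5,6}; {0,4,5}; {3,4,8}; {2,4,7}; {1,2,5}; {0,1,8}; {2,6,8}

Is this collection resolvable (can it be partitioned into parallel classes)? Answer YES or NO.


v = 9, block size k = 3, number of blocks = 8.
For resolvability, blocks must partition into parallel classes of size v/k = 3.
Total blocks must therefore be a multiple of 3: 8 = 3·2 + 2 ⇒ not divisible ✗.
Resolvable? NO.

NO


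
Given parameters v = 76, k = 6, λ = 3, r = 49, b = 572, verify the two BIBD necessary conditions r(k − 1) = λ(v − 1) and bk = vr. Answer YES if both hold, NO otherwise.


Condition (i): r(k − 1) = 49·5 = 245; λ(v − 1) = 3·75 = 225. Match? NO.
Condition (ii): bk = 572·6 = 3432; vr = 76·49 = 3724. Match? NO.
Both conditions hold? NO.

NO


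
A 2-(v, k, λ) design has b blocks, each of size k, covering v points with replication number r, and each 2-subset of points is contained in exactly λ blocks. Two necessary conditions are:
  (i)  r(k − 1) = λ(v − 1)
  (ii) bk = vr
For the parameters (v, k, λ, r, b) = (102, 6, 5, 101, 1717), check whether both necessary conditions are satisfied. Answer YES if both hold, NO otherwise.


Condition (i): r(k − 1) = 101·5 = 505; λ(v − 1) = 5·101 = 505. Match? YES.
Condition (ii): bk = 1717·6 = 10302; vr = 102·101 = 10302. Match? YES.
Both conditions hold? YES.

YES


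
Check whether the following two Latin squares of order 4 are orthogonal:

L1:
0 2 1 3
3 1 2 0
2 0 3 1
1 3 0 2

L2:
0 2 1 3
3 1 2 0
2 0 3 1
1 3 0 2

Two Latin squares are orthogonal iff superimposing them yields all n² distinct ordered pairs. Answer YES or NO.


Form the n² = 16 superimposed pairs (L1[i][j], L2[i][j]), row by row (rows and columns indexed from 0):
row 0: (0,0) (2,2) (1,1) (3,3)
row 1: (3,3) (1,1) (2,2) (0,0)
row 2: (2,2) (0,0) (3,3) (1,1)
row 3: (1,1) (3,3) (0,0) (2,2)
Orthogonality requires all 16 pairs distinct.
But the pair (3,3) repeats: cell (0,3) has L1 = 3, L2 = 3, and cell (1,0) has L1 = 3, L2 = 3.
A repeated pair means some other pair never occurs (only 4 distinct pairs out of 16), so the squares are not orthogonal.
Conclusion: NO.

NO


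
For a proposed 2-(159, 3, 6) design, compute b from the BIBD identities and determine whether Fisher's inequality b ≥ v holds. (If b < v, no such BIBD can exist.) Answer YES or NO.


b = λv(v − 1)/(k(k − 1)) = 6·159·158/(3·2) = 150732/6 = 25122.
Compare with v = 159: b ≥ v, so Fisher's inequality holds.

YES


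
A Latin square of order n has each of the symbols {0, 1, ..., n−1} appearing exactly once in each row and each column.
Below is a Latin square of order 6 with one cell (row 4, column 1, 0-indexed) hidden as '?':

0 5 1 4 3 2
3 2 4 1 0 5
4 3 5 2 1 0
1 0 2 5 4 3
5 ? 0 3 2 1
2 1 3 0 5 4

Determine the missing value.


Row 4 contains symbols [0, 1, 2, 3, 5] — missing [4].
Column 1 contains symbols [0, 1, 2, 3, 5] — missing [4].
The missing symbol must appear in both missing sets; intersection = [4].
Therefore the hidden value is 4.

Missing value = 4.


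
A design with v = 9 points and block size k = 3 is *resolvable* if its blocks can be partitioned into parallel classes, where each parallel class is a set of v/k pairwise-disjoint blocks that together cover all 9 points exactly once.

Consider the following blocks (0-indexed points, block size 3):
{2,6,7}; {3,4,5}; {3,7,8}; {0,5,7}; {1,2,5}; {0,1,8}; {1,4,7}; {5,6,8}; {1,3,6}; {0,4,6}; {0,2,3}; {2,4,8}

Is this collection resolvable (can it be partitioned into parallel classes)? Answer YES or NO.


v = 9, block size k = 3, number of blocks = 12.
For resolvability, blocks must partition into parallel classes of size v/k = 3.
Total blocks must therefore be a multiple of 3: 12 = 3·4 + 0 ⇒ divisible ✓.
Greedy packing gives 4 candidate class(es). Each should be a full parallel class (size 3, covers all 9 points).
  Class 1 (3 blocks): {2,6,7}; {3,4,5}; {0,1,8}. Points covered: [0, 1, 2, 3, 4, 5, 6, 7, 8].
  Class 2 (3 blocks): {3,7,8}; {1,2,5}; {0,4,6}. Points covered: [0, 1, 2, 3, 4, 5, 6, 7, 8].
  Class 3 (3 blocks): {0,5,7}; {1,3,6}; {2,4,8}. Points covered: [0, 1, 2, 3, 4, 5, 6, 7, 8].
  Class 4 (3 blocks): {1,4,7}; {5,6,8}; {0,2,3}. Points covered: [0, 1, 2, 3, 4, 5, 6, 7, 8].
All classes full (size 3)? YES. All classes cover every point? YES.
Resolvable? YES.

YES


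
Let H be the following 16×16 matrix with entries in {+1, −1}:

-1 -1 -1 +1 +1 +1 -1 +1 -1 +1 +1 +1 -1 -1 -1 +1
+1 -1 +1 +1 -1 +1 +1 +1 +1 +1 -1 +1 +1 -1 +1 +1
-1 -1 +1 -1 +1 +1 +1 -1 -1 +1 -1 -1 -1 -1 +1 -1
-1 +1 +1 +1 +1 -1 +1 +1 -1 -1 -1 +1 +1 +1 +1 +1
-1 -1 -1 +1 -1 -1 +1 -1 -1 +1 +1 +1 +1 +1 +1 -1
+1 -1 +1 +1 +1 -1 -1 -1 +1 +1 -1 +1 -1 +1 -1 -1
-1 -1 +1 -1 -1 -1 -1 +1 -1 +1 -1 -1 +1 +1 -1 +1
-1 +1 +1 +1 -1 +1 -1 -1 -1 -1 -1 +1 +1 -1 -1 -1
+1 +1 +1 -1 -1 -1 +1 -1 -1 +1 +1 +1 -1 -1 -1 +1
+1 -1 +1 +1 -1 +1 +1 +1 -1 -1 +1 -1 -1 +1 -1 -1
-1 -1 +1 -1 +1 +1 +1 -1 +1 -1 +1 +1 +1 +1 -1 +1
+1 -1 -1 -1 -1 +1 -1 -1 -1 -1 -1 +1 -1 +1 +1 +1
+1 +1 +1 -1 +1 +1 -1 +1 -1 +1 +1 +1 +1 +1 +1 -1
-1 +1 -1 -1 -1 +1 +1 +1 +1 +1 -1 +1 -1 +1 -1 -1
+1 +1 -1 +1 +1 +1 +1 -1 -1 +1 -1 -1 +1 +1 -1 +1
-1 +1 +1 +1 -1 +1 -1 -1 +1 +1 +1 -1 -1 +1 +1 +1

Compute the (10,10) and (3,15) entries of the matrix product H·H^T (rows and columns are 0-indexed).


Row 3 of H: [-1, 1, 1, 1, 1, -1, 1, 1, -1, -1, -1, 1, 1, 1, 1, 1].
Row 10 of H: [-1, -1, 1, -1, 1, 1, 1, -1, 1, -1, 1, 1, 1, 1, -1, 1].
Row 15 of H: [-1, 1, 1, 1, -1, 1, -1, -1, 1, 1, 1, -1, -1, 1, 1, 1].
(H·H^T)[10][10] = Σ_j H[10][j]·H[10][j] = (-1)² + (-1)² + (1)² + (-1)² + (1)² + (1)² + (1)² + (-1)² + (1)² + (-1)² + (1)² + (1)² + (1)² + (1)² + (-1)² + (1)² = 1 + 1 + 1 + 1 + 1 + 1 + 1 + 1 + 1 + 1 + 1 + 1 + 1 + 1 + 1 + 1 = 16.
(H·H^T)[3][15] = Σ_j H[3][j]·H[15][j] = (-1)·(-1) + (1)·(1) + (1)·(1) + (1)·(1) + (1)·(-1) + (-1)·(1) + (1)·(-1) + (1)·(-1) + (-1)·(1) + (-1)·(1) + (-1)·(1) + (1)·(-1) + (1)·(-1) + (1)·(1) + (1)·(1) + (1)·(1) = 1 + 1 + 1 + 1 + -1 + -1 + -1 + -1 + -1 + -1 + -1 + -1 + -1 + 1 + 1 + 1 = -2.
Rows 3 and 15 are not orthogonal (dot product = -2 ≠ 0), so H is not a Hadamard matrix.

(10,10) entry = 16; (3,15) entry = -2.


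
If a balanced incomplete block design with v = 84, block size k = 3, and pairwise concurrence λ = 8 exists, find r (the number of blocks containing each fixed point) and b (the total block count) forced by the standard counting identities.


Any 2-(v, k, λ) BIBD satisfies two necessary conditions:
  (i)  Each point sits in r blocks, and counting incidences through any fixed point gives r(k − 1) = λ(v − 1), so r = λ(v − 1)/(k − 1).
  (ii) Total incidences bk = vr, so b = vr/k.
Step 1: r = λ(v − 1)/(k − 1) = 8·(84 − 1)/(3 − 1) = 8·83/2 = 664/2 = 332.
Step 2: b = vr/k = 84·332/3 = 27888/3 = 9296.
Check integrality: r = 332 ∈ Z ✓, b = 9296 ∈ Z ✓.
(These identities are necessary conditions: they determine r and b for any design with these parameters, but do not by themselves prove that one exists.)

r = 332, b = 9296.


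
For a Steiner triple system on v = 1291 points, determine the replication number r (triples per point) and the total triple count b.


An STS(v) is a 2-(v, 3, 1) BIBD: block size k = 3, λ = 1.
Replication: r(k − 1) = λ(v − 1) ⇒ r·2 = 1291 − 1 = 1290 ⇒ r = 645.
Block count: bk = vr ⇒ b·3 = 1291·645 = 832695 ⇒ b = 277565.

r = 645, b = 277565.


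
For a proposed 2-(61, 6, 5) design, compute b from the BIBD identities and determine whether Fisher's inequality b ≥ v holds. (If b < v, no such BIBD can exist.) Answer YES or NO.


b = λv(v − 1)/(k(k − 1)) = 5·61·60/(6·5) = 18300/30 = 610.
Compare with v = 61: b ≥ v, so Fisher's inequality holds.

YES


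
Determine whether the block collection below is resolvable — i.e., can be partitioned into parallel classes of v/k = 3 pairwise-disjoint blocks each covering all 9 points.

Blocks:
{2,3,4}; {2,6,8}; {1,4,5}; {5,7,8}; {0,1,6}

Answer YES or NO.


v = 9, block size k = 3, number of blocks = 5.
For resolvability, blocks must partition into parallel classes of size v/k = 3.
Total blocks must therefore be a multiple of 3: 5 = 3·1 + 2 ⇒ not divisible ✗.
Resolvable? NO.

NO


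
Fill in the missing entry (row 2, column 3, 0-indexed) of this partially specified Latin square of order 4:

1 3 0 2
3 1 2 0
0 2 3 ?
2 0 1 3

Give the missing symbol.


Row 2 contains symbols [0, 2, 3] — missing [1].
Column 3 contains symbols [0, 2, 3] — missing [1].
The missing symbol must appear in both missing sets; intersection = [1].
Therefore the hidden value is 1.

Missing value = 1.
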